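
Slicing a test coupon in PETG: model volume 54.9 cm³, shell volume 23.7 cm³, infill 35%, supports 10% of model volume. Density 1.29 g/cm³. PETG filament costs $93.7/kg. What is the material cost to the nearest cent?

$4.85

Interior volume = 54.9 − 23.7 = 31.2 cm³.
Infill deposited: 0.35 × 31.2 → 10.92 cm³.
Support: 0.10 × 54.9 → 5.49 cm³.
Deposited volume = 23.7 + 10.92 + 5.49, so 40.11 cm³.
Mass = 40.11 × 1.29, so 51.7419 g.
At $93.7/kg: 51.7419/1000 × 93.7 = $4.85.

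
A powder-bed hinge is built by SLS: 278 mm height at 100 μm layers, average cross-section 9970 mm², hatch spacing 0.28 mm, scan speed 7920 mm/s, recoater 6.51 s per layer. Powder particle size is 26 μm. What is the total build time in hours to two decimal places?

8.50 hours

Layers = ⌈278/0.1⌉ = 2780.
Per-layer scan distance: 9970 / 0.28 → 35607.1 mm.
Laser time per layer = 35607.1 / 7920, so 4.4958 s.
Time per layer = 4.4958 + 6.51, so 11.0058 s.
2780 layers × 11.0058 s/layer = 30596.124 s, i.e. 8.50 hours.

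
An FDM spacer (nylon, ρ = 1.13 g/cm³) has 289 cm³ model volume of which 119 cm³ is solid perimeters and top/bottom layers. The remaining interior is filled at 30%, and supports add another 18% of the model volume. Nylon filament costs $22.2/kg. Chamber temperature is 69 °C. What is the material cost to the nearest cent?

$5.57

Infill region = 289 − 119, so 170 cm³.
Infill volume: 0.30 × 170 → 51 cm³.
Support: 0.18 × 289 → 52.02 cm³.
Deposited volume = 119 + 51 + 52.02 = 222.02 cm³.
Mass: 222.02 × 1.13 → 250.8826 g.
At $22.2/kg: 250.8826/1000 × 22.2 = $5.57.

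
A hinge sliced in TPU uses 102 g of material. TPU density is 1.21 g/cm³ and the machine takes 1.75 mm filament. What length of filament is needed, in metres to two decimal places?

Volume = 102 g / 1.21 g·cm⁻³ = 84.2975 cm³ = 84297.5 mm³.
A = π r² = π × 0.875² = 2.4053 mm².
Length = 84297.5 / 2.4053 = 35046.56 mm = 35.05 m.

35.05 m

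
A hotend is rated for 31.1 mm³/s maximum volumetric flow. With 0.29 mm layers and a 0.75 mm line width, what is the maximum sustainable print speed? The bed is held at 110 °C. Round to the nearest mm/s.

Bead cross-section: 0.29 × 0.75 → 0.2175 mm².
Max speed = 31.1 / 0.2175 = 142.99 ≈ 143 mm/s.

143 mm/s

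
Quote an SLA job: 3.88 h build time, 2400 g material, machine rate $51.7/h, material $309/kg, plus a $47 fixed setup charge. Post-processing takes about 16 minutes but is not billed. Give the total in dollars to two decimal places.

Machine cost = 51.7 × 3.88 = $200.596.
Feedstock cost: 309 × 2400/1000 → $741.60.
Total = 200.596 + 741.60 + 47 = 989.196 ≈ $989.20.

$989.20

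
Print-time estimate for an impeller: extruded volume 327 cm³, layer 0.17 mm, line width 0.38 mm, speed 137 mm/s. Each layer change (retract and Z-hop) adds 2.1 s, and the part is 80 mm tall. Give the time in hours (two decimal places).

Bead cross-section: 0.17 × 0.38 → 0.0646 mm².
Total extruded path = 327000/0.0646 = 5061919.5 mm.
Time extruding = 5061919.5 / 137, so 36948.3 s.
Number of layers: 80 / 0.17 → 471 (rounded up).
Non-print overhead: 471 × 2.1 → 989.1 s.
Total = 36948.3 + 989.1 = 37937.4 s = 10.54 hours.

10.54 hours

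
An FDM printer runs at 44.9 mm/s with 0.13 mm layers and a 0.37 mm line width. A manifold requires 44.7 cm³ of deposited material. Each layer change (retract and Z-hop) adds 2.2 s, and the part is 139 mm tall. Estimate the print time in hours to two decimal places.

Extrusion cross-section: 0.13 × 0.37 → 0.0481 mm².
Total extruded path = 44700/0.0481 = 929313.9 mm.
Extrusion time: 929313.9 / 44.9 → 20697.4 s.
Number of layers: 139 / 0.13 → 1070 (rounded up).
Z-hop total = 1070 × 2.2 = 2354 s.
Altogether 20697.4 + 2354 = 23051.4 s, i.e. 6.40 hours.

6.40 hours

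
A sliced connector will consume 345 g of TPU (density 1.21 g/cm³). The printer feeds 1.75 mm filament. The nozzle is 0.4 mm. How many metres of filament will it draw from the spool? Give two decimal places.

Extruded volume: 345/1.21 = 285.124 cm³ (285124 mm³).
A = π r² = π × 0.875² = 2.4053 mm².
L = V/A = 285124/2.4053 = 118539.89 mm → 118.54 m.

118.54 m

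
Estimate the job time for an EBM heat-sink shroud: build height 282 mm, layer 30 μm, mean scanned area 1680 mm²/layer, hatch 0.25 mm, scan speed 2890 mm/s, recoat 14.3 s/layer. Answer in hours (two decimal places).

43.41 hours

Layers = ⌈282/0.03⌉ = 9400.
Per-layer scan distance = 1680 / 0.25 = 6720 mm.
Beam time per layer = 6720 / 2890, so 2.3253 s.
Layer cycle = 2.3253 + 14.3, so 16.6253 s.
9400 layers × 16.6253 s/layer = 156277.82 s, i.e. 43.41 hours.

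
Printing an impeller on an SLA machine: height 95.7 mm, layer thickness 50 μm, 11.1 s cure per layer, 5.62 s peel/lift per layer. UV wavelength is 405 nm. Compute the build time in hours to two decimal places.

Layer count = ceil(95.7 / 0.05) = 1914.
Cycle time = 11.1 + 5.62 = 16.72 s.
Total = 1914 × 16.72 = 32002.08 s = 8.89 hours.

8.89 hours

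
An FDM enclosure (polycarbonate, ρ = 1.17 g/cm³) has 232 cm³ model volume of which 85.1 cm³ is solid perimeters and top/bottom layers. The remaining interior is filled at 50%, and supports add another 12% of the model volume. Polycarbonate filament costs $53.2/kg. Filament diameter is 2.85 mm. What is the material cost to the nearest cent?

Infill region = 232 − 85.1, so 146.9 cm³.
Deposited infill: 0.50 × 146.9 → 73.45 cm³.
Support = 0.12 × 232, so 27.84 cm³.
Total printed volume = 85.1 + 73.45 + 27.84, so 186.39 cm³.
Mass = 186.39 × 1.17 = 218.0763 g.
At $53.2/kg: 218.0763/1000 × 53.2 = $11.60.

$11.60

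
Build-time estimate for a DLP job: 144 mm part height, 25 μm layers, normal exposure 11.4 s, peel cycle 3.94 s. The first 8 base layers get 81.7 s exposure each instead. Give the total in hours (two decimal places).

24.70 hours

Layer count = ceil(144 / 0.025) = 5760.
Burn-in layers = 8 × (81.7 + 3.94), so 685.12 s.
Remaining layers: 5752 × (11.4 + 3.94) → 88235.68 s.
Total = 685.12 + 88235.68 = 88920.8 s = 24.70 hours.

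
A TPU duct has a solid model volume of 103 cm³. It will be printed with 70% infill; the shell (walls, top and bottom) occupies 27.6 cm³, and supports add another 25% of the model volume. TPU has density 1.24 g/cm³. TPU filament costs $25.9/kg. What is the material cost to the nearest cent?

$3.41

Volume inside the shell = 103 − 27.6, so 75.4 cm³.
Infill deposited = 0.70 × 75.4 = 52.78 cm³.
Support: 0.25 × 103 → 25.75 cm³.
Total printed volume = 27.6 + 52.78 + 25.75 = 106.13 cm³.
Mass: 106.13 × 1.24 → 131.6012 g.
Cost = 131.6012 g / 1000 × $25.9/kg = $3.41.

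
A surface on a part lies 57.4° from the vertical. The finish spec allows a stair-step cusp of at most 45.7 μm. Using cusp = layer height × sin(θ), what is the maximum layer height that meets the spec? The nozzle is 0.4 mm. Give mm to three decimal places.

0.054 mm

sin(57.4°) = 0.8425; t_max = 0.0457/0.8425 = 0.054 mm.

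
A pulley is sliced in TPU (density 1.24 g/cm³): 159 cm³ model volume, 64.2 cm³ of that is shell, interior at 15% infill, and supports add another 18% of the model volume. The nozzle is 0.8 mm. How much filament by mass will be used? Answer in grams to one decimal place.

Volume inside the shell = 159 − 64.2 = 94.8 cm³.
Infill deposited = 0.15 × 94.8, so 14.22 cm³.
Support = 0.18 × 159 = 28.62 cm³.
Total printed volume: 64.2 + 14.22 + 28.62 → 107.04 cm³.
Mass: 107.04 × 1.24 → 132.7296 g.

132.7 g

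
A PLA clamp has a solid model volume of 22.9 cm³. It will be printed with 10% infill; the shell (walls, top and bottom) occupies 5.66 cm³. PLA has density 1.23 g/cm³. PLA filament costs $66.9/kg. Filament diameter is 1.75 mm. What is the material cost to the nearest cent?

$0.61

Interior volume = 22.9 − 5.66 = 17.24 cm³.
Infill volume = 0.10 × 17.24 = 1.724 cm³.
Deposited volume: 5.66 + 1.724 → 7.384 cm³.
Mass = 7.384 × 1.23, so 9.08232 g.
Cost = 9.08232 g / 1000 × $66.9/kg = $0.61.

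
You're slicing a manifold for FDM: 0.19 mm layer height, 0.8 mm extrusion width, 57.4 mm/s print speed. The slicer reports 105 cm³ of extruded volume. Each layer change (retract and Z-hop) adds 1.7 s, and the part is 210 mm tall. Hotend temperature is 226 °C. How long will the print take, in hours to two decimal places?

Extrusion cross-section = 0.19 × 0.8 = 0.152 mm².
Path length: 105000 mm³ / 0.152 mm² → 690789.5 mm.
Time extruding: 690789.5 / 57.4 → 12034.7 s.
Layers = ⌈210/0.19⌉ = 1106.
Layer-change overhead: 1106 × 1.7 → 1880.2 s.
Total = 12034.7 + 1880.2 = 13914.9 s = 3.87 hours.

3.87 hours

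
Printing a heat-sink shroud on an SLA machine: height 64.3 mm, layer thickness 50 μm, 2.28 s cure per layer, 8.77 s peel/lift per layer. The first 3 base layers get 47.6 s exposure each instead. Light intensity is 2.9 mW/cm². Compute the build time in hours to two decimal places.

Number of layers: 64.3 / 0.05 → 1286 (rounded up).
Bottom layers: 3 × (47.6 + 8.77) → 169.11 s.
Remaining layers = 1283 × (2.28 + 8.77) = 14177.15 s.
Sum: 169.11 + 14177.15 = 14346.26 s → 3.99 hours.

3.99 hours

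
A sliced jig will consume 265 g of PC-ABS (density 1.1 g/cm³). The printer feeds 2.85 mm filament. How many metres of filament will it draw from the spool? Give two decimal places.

37.76 m

Volume = 265 g / 1.1 g·cm⁻³ = 240.9091 cm³ = 240909.1 mm³.
Cross-section of 2.85 mm filament: π·(2.85/2)² = 6.3794 mm².
Length = 240909.1 / 6.3794 = 37763.6 mm = 37.76 m.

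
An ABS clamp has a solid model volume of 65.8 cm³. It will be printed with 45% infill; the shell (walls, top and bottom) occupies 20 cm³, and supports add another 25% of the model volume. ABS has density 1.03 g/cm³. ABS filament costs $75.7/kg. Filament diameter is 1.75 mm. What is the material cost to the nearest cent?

$4.45

Interior volume = 65.8 − 20 = 45.8 cm³.
Deposited infill = 0.45 × 45.8 = 20.61 cm³.
Support = 0.25 × 65.8 = 16.45 cm³.
Deposited volume = 20 + 20.61 + 16.45, so 57.06 cm³.
Mass = 57.06 × 1.03, so 58.7718 g.
Cost = 58.7718 g / 1000 × $75.7/kg = $4.45.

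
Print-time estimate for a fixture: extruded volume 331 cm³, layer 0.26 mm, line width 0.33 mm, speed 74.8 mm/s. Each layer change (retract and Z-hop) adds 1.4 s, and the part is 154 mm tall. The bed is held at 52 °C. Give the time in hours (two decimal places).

14.56 hours

Line area: 0.26 × 0.33 → 0.0858 mm².
Total extruded path = 331000/0.0858 = 3857808.9 mm.
Print-move time: 3857808.9 / 74.8 → 51575 s.
Layer count = ceil(154 / 0.26) = 593.
Layer-change overhead = 593 × 1.4, so 830.2 s.
Altogether 51575 + 830.2 = 52405.2 s, i.e. 14.56 hours.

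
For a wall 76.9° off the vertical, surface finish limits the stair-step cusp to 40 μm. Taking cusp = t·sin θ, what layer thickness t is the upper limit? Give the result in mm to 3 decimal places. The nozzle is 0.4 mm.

0.041 mm

Layer height = cusp / sin(76.9°) = 0.04 / 0.9740 = 0.041 mm.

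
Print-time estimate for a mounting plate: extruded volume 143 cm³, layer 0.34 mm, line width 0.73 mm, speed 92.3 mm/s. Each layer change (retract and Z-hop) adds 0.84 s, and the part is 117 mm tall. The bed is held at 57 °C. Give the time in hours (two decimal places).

Bead cross-section = 0.34 × 0.73, so 0.2482 mm².
Total extruded path = 143000/0.2482 = 576148.3 mm.
Extrusion time = 576148.3 / 92.3 = 6242.1 s.
Layers = ⌈117/0.34⌉ = 345.
Z-hop total: 345 × 0.84 → 289.8 s.
Altogether 6242.1 + 289.8 = 6531.9 s, i.e. 1.81 hours.

1.81 hours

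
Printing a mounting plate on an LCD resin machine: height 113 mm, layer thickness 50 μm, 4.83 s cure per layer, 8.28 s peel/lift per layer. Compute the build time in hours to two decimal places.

Number of layers: 113 / 0.05 → 2260 (rounded up).
Cycle time: 4.83 + 8.28 → 13.11 s.
Build time: 2260 × 13.11 s = 29628.6 s, i.e. 8.23 hours.

8.23 hours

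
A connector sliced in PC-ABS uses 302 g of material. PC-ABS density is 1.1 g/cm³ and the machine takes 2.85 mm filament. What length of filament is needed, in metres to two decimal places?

Volume = 302 g / 1.1 g·cm⁻³ = 274.5455 cm³ = 274545.5 mm³.
A = π r² = π × 1.425² = 6.3794 mm².
L = V/A = 274545.5/6.3794 = 43036.26 mm → 43.04 m.

43.04 m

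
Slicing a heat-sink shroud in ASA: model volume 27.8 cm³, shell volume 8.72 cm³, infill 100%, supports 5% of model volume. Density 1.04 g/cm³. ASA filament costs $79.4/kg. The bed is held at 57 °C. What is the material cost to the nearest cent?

$2.41

Infill region = 27.8 − 8.72 = 19.08 cm³.
Deposited infill = 1.00 × 19.08, so 19.08 cm³.
Support = 0.05 × 27.8 = 1.39 cm³.
Total printed volume: 8.72 + 19.08 + 1.39 → 29.19 cm³.
Mass: 29.19 × 1.04 → 30.3576 g.
Cost = 30.3576 g / 1000 × $79.4/kg = $2.41.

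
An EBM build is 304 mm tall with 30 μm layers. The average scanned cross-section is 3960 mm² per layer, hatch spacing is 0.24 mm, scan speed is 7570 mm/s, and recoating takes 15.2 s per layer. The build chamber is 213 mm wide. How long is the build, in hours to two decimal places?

Number of layers: 304 / 0.03 → 10134 (rounded up).
Hatch length per layer = 3960 / 0.24 = 16500 mm.
Beam time per layer = 16500 / 7570 = 2.1797 s.
Time per layer = 2.1797 + 15.2 = 17.3797 s.
Total: 10134 × 17.3797 s = 176125.8798 s → 48.92 hours.

48.92 hours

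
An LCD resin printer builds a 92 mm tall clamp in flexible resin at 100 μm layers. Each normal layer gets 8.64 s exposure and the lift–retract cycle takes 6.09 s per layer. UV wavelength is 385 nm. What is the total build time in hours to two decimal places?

Layers = ⌈92/0.1⌉ = 920.
Per-layer time = 8.64 + 6.09 = 14.73 s.
Total = 920 × 14.73 = 13551.6 s = 3.76 hours.

3.76 hours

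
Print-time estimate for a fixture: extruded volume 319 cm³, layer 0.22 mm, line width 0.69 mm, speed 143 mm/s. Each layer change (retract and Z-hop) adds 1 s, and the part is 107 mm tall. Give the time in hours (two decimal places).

Extrusion cross-section: 0.22 × 0.69 → 0.1518 mm².
Path length: 319000 mm³ / 0.1518 mm² → 2101449.3 mm.
Extrusion time: 2101449.3 / 143 → 14695.4 s.
Number of layers: 107 / 0.22 → 487 (rounded up).
Non-print overhead: 487 × 1 → 487 s.
Total = 14695.4 + 487 = 15182.4 s = 4.22 hours.

4.22 hours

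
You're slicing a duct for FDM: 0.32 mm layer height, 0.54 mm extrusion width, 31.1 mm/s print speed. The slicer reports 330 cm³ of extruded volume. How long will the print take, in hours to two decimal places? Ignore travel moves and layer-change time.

Extrusion cross-section: 0.32 × 0.54 → 0.1728 mm².
Toolpath length = 330 cm³ / 0.1728 mm² = 330000 / 0.1728 = 1909722.2 mm.
Extrusion time: 1909722.2 / 31.1 → 61405.9 s.
That's 61405.9 s → 17.06 hours.

17.06 hours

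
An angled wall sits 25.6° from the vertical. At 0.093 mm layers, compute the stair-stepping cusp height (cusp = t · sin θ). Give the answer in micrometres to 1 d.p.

Cusp = layer height × sin(25.6°) = 0.093 × 0.4321 = 0.040185 mm = 40.2 μm.

40.2 μm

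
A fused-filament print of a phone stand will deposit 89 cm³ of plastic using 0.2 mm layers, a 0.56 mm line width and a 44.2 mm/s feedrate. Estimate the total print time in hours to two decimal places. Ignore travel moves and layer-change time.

4.99 hours

Line area = 0.2 × 0.56, so 0.112 mm².
Toolpath length = 89 cm³ / 0.112 mm² = 89000 / 0.112 = 794642.9 mm.
Time extruding = 794642.9 / 44.2 = 17978.3 s.
That's 17978.3 s → 4.99 hours.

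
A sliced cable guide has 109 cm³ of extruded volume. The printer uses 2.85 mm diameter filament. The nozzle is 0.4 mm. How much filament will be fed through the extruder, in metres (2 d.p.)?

Cross-section of 2.85 mm filament: π·(2.85/2)² = 6.3794 mm².
L = 109000 mm³ / 6.3794 mm² = 17086.25 mm, i.e. 17.09 m.

17.09 m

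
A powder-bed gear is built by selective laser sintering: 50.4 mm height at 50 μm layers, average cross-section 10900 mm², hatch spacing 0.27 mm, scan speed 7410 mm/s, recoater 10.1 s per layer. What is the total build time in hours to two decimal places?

4.35 hours

Layers = ⌈50.4/0.05⌉ = 1008.
Scan path per layer: 10900 / 0.27 → 40370.4 mm.
Laser time per layer = 40370.4 / 7410, so 5.4481 s.
Per-layer time = 5.4481 + 10.1, so 15.5481 s.
1008 layers × 15.5481 s/layer = 15672.4848 s, i.e. 4.35 hours.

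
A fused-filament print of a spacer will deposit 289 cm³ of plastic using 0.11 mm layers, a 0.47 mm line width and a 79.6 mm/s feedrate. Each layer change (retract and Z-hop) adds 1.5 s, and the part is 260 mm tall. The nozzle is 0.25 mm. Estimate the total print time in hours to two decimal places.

20.49 hours

Bead cross-section = 0.11 × 0.47, so 0.0517 mm².
Total extruded path = 289000/0.0517 = 5589942 mm.
Extrusion time: 5589942 / 79.6 → 70225.4 s.
Number of layers: 260 / 0.11 → 2364 (rounded up).
Non-print overhead = 2364 × 1.5 = 3546 s.
Altogether 70225.4 + 3546 = 73771.4 s, i.e. 20.49 hours.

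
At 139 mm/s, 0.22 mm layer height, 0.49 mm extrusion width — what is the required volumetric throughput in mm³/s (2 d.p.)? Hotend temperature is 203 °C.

14.98

A = 0.22 × 0.49 = 0.1078 mm².
Volumetric flow = 139 × 0.1078 = 14.98 mm³/s.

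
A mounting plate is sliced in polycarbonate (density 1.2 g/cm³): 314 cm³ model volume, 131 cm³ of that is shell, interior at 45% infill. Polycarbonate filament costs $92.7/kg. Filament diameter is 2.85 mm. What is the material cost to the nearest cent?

$23.73

Volume inside the shell = 314 − 131 = 183 cm³.
Infill deposited = 0.45 × 183 = 82.35 cm³.
Total printed volume = 131 + 82.35 = 213.35 cm³.
Mass = 213.35 × 1.2 = 256.02 g.
Cost = 256.02 g / 1000 × $92.7/kg = $23.73.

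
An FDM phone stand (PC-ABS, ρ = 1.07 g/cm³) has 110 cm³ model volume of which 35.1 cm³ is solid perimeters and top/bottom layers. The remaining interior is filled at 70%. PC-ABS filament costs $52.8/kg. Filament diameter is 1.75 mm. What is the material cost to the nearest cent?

$4.95

Volume inside the shell = 110 − 35.1, so 74.9 cm³.
Infill deposited = 0.70 × 74.9 = 52.43 cm³.
Total printed volume: 35.1 + 52.43 → 87.53 cm³.
Mass: 87.53 × 1.07 → 93.6571 g.
At $52.8/kg: 93.6571/1000 × 52.8 = $4.95.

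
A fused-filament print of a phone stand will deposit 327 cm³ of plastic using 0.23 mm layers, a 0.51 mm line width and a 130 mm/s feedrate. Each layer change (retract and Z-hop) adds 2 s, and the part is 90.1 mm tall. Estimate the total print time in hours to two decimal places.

Bead cross-section = 0.23 × 0.51, so 0.1173 mm².
Path length: 327000 mm³ / 0.1173 mm² → 2787723.8 mm.
Extrusion time: 2787723.8 / 130 → 21444 s.
Number of layers: 90.1 / 0.23 → 392 (rounded up).
Z-hop total = 392 × 2 = 784 s.
Total = 21444 + 784 = 22228 s = 6.17 hours.

6.17 hours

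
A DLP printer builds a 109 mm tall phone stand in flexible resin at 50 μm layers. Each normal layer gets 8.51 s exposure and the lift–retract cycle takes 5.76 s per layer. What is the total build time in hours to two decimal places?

8.64 hours

Layer count = ceil(109 / 0.05) = 2180.
Cycle time: 8.51 + 5.76 → 14.27 s.
Build time: 2180 × 14.27 s = 31108.6 s, i.e. 8.64 hours.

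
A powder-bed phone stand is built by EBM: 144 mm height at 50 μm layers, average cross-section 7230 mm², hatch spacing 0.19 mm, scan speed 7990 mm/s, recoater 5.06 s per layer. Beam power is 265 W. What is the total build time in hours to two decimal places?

Layers = ⌈144/0.05⌉ = 2880.
Per-layer scan distance = 7230 / 0.19 = 38052.6 mm.
Per-layer scan time: 38052.6 / 7990 → 4.7625 s.
Per-layer time = 4.7625 + 5.06 = 9.8225 s.
2880 layers × 9.8225 s/layer = 28288.8 s, i.e. 7.86 hours.

7.86 hours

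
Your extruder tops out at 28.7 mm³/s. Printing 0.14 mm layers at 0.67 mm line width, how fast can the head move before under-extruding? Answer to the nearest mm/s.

306 mm/s

Extrusion cross-section = 0.14 × 0.67 = 0.0938 mm².
Max speed = 28.7 / 0.0938 = 305.97 ≈ 306 mm/s.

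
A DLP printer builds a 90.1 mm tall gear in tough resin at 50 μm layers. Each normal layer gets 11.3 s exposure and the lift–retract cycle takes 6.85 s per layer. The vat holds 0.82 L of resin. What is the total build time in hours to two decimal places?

9.09 hours

Layer count = ceil(90.1 / 0.05) = 1802.
Per-layer time = 11.3 + 6.85 = 18.15 s.
Total = 1802 × 18.15 = 32706.3 s = 9.09 hours.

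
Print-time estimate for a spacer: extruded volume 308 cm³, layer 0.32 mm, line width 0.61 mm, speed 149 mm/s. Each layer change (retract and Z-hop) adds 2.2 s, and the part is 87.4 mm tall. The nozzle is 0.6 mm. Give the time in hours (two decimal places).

3.11 hours

Line area = 0.32 × 0.61 = 0.1952 mm².
Toolpath length = 308 cm³ / 0.1952 mm² = 308000 / 0.1952 = 1577868.9 mm.
Time extruding = 1577868.9 / 149 = 10589.7 s.
Layers = ⌈87.4/0.32⌉ = 274.
Z-hop total = 274 × 2.2, so 602.8 s.
Total = 10589.7 + 602.8 = 11192.5 s = 3.11 hours.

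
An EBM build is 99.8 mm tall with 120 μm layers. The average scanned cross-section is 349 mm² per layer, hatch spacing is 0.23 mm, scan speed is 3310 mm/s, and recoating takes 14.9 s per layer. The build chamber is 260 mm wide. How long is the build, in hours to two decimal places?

Layers = ⌈99.8/0.12⌉ = 832.
Hatch length per layer: 349 / 0.23 → 1517.4 mm.
Beam time per layer = 1517.4 / 3310, so 0.4584 s.
Layer cycle: 0.4584 + 14.9 → 15.3584 s.
Total: 832 × 15.3584 s = 12778.1888 s → 3.55 hours.

3.55 hours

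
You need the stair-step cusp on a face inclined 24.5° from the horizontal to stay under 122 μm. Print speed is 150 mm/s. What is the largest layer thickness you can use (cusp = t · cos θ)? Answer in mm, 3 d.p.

cos(24.5°) = 0.9100; t_max = 0.122/0.9100 = 0.134 mm.

0.134 mm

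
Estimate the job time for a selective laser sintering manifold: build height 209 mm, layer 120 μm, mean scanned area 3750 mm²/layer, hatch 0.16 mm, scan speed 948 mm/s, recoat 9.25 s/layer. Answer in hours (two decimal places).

Layer count = ceil(209 / 0.12) = 1742.
Hatch length per layer: 3750 / 0.16 → 23437.5 mm.
Laser time per layer = 23437.5 / 948 = 24.7231 s.
Layer cycle = 24.7231 + 9.25, so 33.9731 s.
Build time = 1742 × 33.9731 = 59181.1402 s = 16.44 hours.

16.44 hours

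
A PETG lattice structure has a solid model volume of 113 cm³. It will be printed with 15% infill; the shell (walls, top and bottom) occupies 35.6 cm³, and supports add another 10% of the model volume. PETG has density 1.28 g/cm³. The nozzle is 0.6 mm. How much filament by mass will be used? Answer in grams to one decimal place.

Interior volume: 113 − 35.6 → 77.4 cm³.
Deposited infill = 0.15 × 77.4 = 11.61 cm³.
Support = 0.10 × 113, so 11.3 cm³.
Deposited volume: 35.6 + 11.61 + 11.3 → 58.51 cm³.
Mass = 58.51 × 1.28, so 74.8928 g.

74.9 g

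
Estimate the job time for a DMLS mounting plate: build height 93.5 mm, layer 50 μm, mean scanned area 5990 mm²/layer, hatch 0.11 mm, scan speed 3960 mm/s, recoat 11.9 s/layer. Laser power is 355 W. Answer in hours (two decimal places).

Layers = ⌈93.5/0.05⌉ = 1870.
Scan path per layer: 5990 / 0.11 → 54454.5 mm.
Scan time per layer = 54454.5 / 3960, so 13.7511 s.
Time per layer: 13.7511 + 11.9 → 25.6511 s.
Total: 1870 × 25.6511 s = 47967.557 s → 13.32 hours.

13.32 hours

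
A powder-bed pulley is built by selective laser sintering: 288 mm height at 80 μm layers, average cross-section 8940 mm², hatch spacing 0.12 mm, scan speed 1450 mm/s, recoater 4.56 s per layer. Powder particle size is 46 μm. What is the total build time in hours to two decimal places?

55.94 hours

Layers = ⌈288/0.08⌉ = 3600.
Hatch length per layer: 8940 / 0.12 → 74500 mm.
Scan time per layer: 74500 / 1450 → 51.3793 s.
Time per layer = 51.3793 + 4.56, so 55.9393 s.
Total: 3600 × 55.9393 s = 201381.48 s → 55.94 hours.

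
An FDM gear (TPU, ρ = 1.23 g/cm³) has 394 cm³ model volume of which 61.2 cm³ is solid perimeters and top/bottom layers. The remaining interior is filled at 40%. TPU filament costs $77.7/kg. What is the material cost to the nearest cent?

Infill region: 394 − 61.2 → 332.8 cm³.
Deposited infill: 0.40 × 332.8 → 133.12 cm³.
Total extruded = 61.2 + 133.12 = 194.32 cm³.
Mass: 194.32 × 1.23 → 239.0136 g.
At $77.7/kg: 239.0136/1000 × 77.7 = $18.57.

$18.57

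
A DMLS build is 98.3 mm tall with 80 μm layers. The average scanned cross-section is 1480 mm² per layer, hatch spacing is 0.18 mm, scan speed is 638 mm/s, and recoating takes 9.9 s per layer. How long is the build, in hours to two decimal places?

Layers = ⌈98.3/0.08⌉ = 1229.
Scan path per layer = 1480 / 0.18, so 8222.2 mm.
Laser time per layer: 8222.2 / 638 → 12.8875 s.
Layer cycle = 12.8875 + 9.9 = 22.7875 s.
1229 layers × 22.7875 s/layer = 28005.8375 s, i.e. 7.78 hours.

7.78 hours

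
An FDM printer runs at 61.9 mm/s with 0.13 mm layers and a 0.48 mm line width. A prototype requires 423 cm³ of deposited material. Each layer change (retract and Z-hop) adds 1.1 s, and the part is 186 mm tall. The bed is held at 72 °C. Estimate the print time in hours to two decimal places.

30.86 hours

Extrusion cross-section: 0.13 × 0.48 → 0.0624 mm².
Total extruded path = 423000/0.0624 = 6778846.2 mm.
Extrusion time: 6778846.2 / 61.9 → 109512.9 s.
Number of layers: 186 / 0.13 → 1431 (rounded up).
Layer-change overhead = 1431 × 1.1, so 1574.1 s.
Altogether 109512.9 + 1574.1 = 111087 s, i.e. 30.86 hours.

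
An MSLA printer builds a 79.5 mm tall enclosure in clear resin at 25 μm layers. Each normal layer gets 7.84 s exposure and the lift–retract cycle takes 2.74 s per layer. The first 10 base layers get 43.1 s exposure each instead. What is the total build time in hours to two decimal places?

9.44 hours

Layers = ⌈79.5/0.025⌉ = 3180.
Base layers = 10 × (43.1 + 2.74) = 458.4 s.
Remaining layers: 3170 × (7.84 + 2.74) → 33538.6 s.
Total = 458.4 + 33538.6 = 33997 s = 9.44 hours.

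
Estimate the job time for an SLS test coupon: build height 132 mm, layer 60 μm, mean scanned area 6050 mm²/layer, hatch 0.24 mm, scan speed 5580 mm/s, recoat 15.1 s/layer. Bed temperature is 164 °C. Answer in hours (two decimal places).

Layer count = ceil(132 / 0.06) = 2200.
Per-layer scan distance = 6050 / 0.24, so 25208.3 mm.
Per-layer scan time = 25208.3 / 5580, so 4.5176 s.
Time per layer = 4.5176 + 15.1, so 19.6176 s.
2200 layers × 19.6176 s/layer = 43158.72 s, i.e. 11.99 hours.

11.99 hours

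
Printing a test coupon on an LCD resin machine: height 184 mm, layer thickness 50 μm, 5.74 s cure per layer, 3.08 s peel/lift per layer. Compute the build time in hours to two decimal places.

9.02 hours

Layers = ⌈184/0.05⌉ = 3680.
Cycle time: 5.74 + 3.08 → 8.82 s.
Build time: 3680 × 8.82 s = 32457.6 s, i.e. 9.02 hours.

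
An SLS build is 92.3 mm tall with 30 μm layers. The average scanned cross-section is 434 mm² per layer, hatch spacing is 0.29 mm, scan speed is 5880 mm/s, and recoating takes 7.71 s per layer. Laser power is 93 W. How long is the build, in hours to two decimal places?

6.81 hours

Layers = ⌈92.3/0.03⌉ = 3077.
Per-layer scan distance = 434 / 0.29 = 1496.6 mm.
Laser time per layer: 1496.6 / 5880 → 0.2545 s.
Per-layer time = 0.2545 + 7.71 = 7.9645 s.
3077 layers × 7.9645 s/layer = 24506.7665 s, i.e. 6.81 hours.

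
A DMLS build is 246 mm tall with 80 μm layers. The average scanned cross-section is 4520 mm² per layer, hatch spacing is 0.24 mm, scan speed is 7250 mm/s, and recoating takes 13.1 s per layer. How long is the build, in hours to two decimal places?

Layer count = ceil(246 / 0.08) = 3075.
Hatch length per layer: 4520 / 0.24 → 18833.3 mm.
Scan time per layer = 18833.3 / 7250, so 2.5977 s.
Time per layer = 2.5977 + 13.1, so 15.6977 s.
3075 layers × 15.6977 s/layer = 48270.4275 s, i.e. 13.41 hours.

13.41 hours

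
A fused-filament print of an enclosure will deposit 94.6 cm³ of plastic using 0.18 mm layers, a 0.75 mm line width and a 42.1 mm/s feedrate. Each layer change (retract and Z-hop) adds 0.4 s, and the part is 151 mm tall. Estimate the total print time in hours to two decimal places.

Line area = 0.18 × 0.75 = 0.135 mm².
Path length: 94600 mm³ / 0.135 mm² → 700740.7 mm.
Print-move time: 700740.7 / 42.1 → 16644.7 s.
Layers = ⌈151/0.18⌉ = 839.
Z-hop total = 839 × 0.4, so 335.6 s.
Altogether 16644.7 + 335.6 = 16980.3 s, i.e. 4.72 hours.

4.72 hours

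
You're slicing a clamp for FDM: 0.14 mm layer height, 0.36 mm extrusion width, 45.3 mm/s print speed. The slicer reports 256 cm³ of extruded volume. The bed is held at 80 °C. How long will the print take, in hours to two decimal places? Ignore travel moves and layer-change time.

Line area = 0.14 × 0.36 = 0.0504 mm².
Toolpath length = 256 cm³ / 0.0504 mm² = 256000 / 0.0504 = 5079365.1 mm.
Extrusion time: 5079365.1 / 45.3 → 112127.3 s.
Converting: 112127.3 s = 31.15 hours.

31.15 hours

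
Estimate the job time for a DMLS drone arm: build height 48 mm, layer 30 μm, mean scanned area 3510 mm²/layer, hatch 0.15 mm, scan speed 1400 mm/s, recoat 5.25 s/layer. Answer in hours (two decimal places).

Number of layers: 48 / 0.03 → 1600 (rounded up).
Per-layer scan distance = 3510 / 0.15, so 23400 mm.
Laser time per layer = 23400 / 1400, so 16.7143 s.
Time per layer = 16.7143 + 5.25 = 21.9643 s.
Total: 1600 × 21.9643 s = 35142.88 s → 9.76 hours.

9.76 hours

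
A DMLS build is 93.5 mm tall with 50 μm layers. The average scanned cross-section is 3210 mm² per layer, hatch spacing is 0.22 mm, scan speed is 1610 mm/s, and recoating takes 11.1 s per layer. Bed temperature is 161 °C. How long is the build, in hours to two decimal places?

10.47 hours

Layers = ⌈93.5/0.05⌉ = 1870.
Scan path per layer = 3210 / 0.22 = 14590.9 mm.
Per-layer scan time: 14590.9 / 1610 → 9.0627 s.
Layer cycle: 9.0627 + 11.1 → 20.1627 s.
Total: 1870 × 20.1627 s = 37704.249 s → 10.47 hours.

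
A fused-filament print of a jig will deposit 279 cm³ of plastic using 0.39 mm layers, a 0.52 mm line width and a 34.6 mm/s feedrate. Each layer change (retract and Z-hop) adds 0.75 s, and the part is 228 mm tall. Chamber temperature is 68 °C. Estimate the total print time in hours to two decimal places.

Extrusion cross-section = 0.39 × 0.52 = 0.2028 mm².
Toolpath length = 279 cm³ / 0.2028 mm² = 279000 / 0.2028 = 1375739.6 mm.
Print-move time: 1375739.6 / 34.6 → 39761.3 s.
Layer count = ceil(228 / 0.39) = 585.
Non-print overhead = 585 × 0.75, so 438.75 s.
Altogether 39761.3 + 438.75 = 40200.05 s, i.e. 11.17 hours.

11.17 hours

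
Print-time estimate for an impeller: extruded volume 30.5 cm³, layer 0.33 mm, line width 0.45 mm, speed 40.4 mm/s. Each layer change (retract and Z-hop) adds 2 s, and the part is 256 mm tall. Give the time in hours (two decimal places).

1.84 hours

Extrusion cross-section: 0.33 × 0.45 → 0.1485 mm².
Toolpath length = 30.5 cm³ / 0.1485 mm² = 30500 / 0.1485 = 205387.2 mm.
Extrusion time: 205387.2 / 40.4 → 5083.8 s.
Layers = ⌈256/0.33⌉ = 776.
Z-hop total = 776 × 2, so 1552 s.
Total = 5083.8 + 1552 = 6635.8 s = 1.84 hours.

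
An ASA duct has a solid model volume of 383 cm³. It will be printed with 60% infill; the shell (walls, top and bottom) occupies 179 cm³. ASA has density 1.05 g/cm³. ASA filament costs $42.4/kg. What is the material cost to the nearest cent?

$13.42

Interior volume = 383 − 179 = 204 cm³.
Infill volume = 0.60 × 204 = 122.4 cm³.
Deposited volume = 179 + 122.4 = 301.4 cm³.
Mass: 301.4 × 1.05 → 316.47 g.
Cost = 316.47 g / 1000 × $42.4/kg = $13.42.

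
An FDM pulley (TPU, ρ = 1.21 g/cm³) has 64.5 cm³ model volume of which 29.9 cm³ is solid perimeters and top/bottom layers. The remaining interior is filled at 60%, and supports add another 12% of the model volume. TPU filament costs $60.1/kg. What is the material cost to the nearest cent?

$4.25

Volume inside the shell = 64.5 − 29.9, so 34.6 cm³.
Deposited infill: 0.60 × 34.6 → 20.76 cm³.
Support = 0.12 × 64.5, so 7.74 cm³.
Total printed volume = 29.9 + 20.76 + 7.74, so 58.4 cm³.
Mass = 58.4 × 1.21, so 70.664 g.
At $60.1/kg: 70.664/1000 × 60.1 = $4.25.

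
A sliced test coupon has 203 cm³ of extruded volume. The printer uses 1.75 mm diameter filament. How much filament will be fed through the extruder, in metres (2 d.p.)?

84.40 m

Filament cross-section = π × (1.75/2)² = 2.4053 mm².
L = 203000 mm³ / 2.4053 mm² = 84396.96 mm, i.e. 84.40 m.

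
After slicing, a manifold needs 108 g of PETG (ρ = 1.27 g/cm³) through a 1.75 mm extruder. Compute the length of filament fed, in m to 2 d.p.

35.36 m

Volume = 108 g / 1.27 g·cm⁻³ = 85.0394 cm³ = 85039.4 mm³.
A = π r² = π × 0.875² = 2.4053 mm².
L = V/A = 85039.4/2.4053 = 35355.01 mm → 35.36 m.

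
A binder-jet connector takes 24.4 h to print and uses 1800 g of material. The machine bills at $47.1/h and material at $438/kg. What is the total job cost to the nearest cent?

$1937.64

Machine-time cost = 47.1 × 24.4 = $1149.24.
Feedstock cost = 438 × 1800/1000, so $788.40.
Job cost: 1149.24 + 788.40 = $1937.64.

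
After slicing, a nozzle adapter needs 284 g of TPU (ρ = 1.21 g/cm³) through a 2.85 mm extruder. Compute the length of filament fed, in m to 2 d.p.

Extruded volume: 284/1.21 = 234.7107 cm³ (234710.7 mm³).
A = π r² = π × 1.425² = 6.3794 mm².
L = V/A = 234710.7/6.3794 = 36791.97 mm → 36.79 m.

36.79 m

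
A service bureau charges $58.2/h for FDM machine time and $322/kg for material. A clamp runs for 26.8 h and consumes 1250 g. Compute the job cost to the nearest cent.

Time charge = 58.2 × 26.8 = $1559.76.
Feedstock cost: 322 × 1250/1000 → $402.50.
Job cost: 1559.76 + 402.50 = $1962.26.

$1962.26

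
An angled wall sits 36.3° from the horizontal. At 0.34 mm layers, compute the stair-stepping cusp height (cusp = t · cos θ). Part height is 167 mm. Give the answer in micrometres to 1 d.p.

274.0 μm

h_c = t·cos θ = 0.34 × 0.8059 = 0.274006 mm (274.0 μm).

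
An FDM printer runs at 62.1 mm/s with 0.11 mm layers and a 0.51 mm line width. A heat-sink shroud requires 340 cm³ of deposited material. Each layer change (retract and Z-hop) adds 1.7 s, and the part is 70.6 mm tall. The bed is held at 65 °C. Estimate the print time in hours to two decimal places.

27.41 hours

Extrusion cross-section = 0.11 × 0.51, so 0.0561 mm².
Path length: 340000 mm³ / 0.0561 mm² → 6060606.1 mm.
Print-move time = 6060606.1 / 62.1 = 97594.3 s.
Layer count = ceil(70.6 / 0.11) = 642.
Non-print overhead = 642 × 1.7, so 1091.4 s.
Altogether 97594.3 + 1091.4 = 98685.7 s, i.e. 27.41 hours.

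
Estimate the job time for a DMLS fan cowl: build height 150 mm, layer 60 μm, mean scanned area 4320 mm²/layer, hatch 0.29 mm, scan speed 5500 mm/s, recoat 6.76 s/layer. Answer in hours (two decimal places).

6.58 hours

Layers = ⌈150/0.06⌉ = 2500.
Scan path per layer = 4320 / 0.29 = 14896.6 mm.
Scan time per layer = 14896.6 / 5500 = 2.7085 s.
Per-layer time = 2.7085 + 6.76, so 9.4685 s.
2500 layers × 9.4685 s/layer = 23671.25 s, i.e. 6.58 hours.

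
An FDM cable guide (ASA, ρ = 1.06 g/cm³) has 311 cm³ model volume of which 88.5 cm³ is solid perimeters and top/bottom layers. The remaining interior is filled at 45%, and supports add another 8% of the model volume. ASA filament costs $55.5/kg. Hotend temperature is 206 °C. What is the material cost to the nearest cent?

$12.56

Interior volume: 311 − 88.5 → 222.5 cm³.
Infill volume: 0.45 × 222.5 → 100.125 cm³.
Support = 0.08 × 311, so 24.88 cm³.
Total printed volume = 88.5 + 100.125 + 24.88 = 213.505 cm³.
Mass: 213.505 × 1.06 → 226.3153 g.
At $55.5/kg: 226.3153/1000 × 55.5 = $12.56.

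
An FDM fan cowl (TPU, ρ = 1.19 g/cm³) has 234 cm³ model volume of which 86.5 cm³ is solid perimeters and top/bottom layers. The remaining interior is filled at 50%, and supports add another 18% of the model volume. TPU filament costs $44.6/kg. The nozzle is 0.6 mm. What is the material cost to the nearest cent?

$10.74

Volume inside the shell = 234 − 86.5, so 147.5 cm³.
Deposited infill: 0.50 × 147.5 → 73.75 cm³.
Support = 0.18 × 234, so 42.12 cm³.
Total printed volume: 86.5 + 73.75 + 42.12 → 202.37 cm³.
Mass = 202.37 × 1.19, so 240.8203 g.
At $44.6/kg: 240.8203/1000 × 44.6 = $10.74.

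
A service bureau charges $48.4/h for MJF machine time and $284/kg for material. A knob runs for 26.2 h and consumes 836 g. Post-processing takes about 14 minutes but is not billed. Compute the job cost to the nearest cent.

Machine-time cost = 48.4 × 26.2 = $1268.08.
Material cost = 284 × 836/1000, so $237.424.
Job cost: 1268.08 + 237.424 = 1505.504 ≈ $1505.50.

$1505.50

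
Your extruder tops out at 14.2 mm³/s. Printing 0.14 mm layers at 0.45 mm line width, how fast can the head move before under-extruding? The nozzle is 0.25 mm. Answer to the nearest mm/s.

225 mm/s

Bead cross-section: 0.14 × 0.45 → 0.063 mm².
v_max = Q/A = 14.2/0.063 = 225.40 mm/s → 225 mm/s.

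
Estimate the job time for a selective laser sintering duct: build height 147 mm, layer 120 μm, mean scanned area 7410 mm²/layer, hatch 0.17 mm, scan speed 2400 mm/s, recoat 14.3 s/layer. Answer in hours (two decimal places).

Number of layers: 147 / 0.12 → 1225 (rounded up).
Per-layer scan distance = 7410 / 0.17, so 43588.2 mm.
Laser time per layer: 43588.2 / 2400 → 18.1618 s.
Time per layer: 18.1618 + 14.3 → 32.4618 s.
Build time = 1225 × 32.4618 = 39765.705 s = 11.05 hours.

11.05 hours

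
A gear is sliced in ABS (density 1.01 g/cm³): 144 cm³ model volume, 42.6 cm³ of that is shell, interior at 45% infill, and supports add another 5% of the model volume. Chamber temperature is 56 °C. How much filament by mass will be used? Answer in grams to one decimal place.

96.4 g

Interior volume = 144 − 42.6, so 101.4 cm³.
Infill deposited: 0.45 × 101.4 → 45.63 cm³.
Support = 0.05 × 144 = 7.2 cm³.
Total printed volume = 42.6 + 45.63 + 7.2 = 95.43 cm³.
Mass = 95.43 × 1.01, so 96.3843 g.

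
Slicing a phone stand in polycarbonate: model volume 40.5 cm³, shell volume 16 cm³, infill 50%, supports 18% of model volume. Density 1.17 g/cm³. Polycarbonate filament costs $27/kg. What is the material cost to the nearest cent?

Infill region: 40.5 − 16 → 24.5 cm³.
Infill volume: 0.50 × 24.5 → 12.25 cm³.
Support: 0.18 × 40.5 → 7.29 cm³.
Deposited volume = 16 + 12.25 + 7.29 = 35.54 cm³.
Mass: 35.54 × 1.17 → 41.5818 g.
Cost = 41.5818 g / 1000 × $27/kg = $1.12.

$1.12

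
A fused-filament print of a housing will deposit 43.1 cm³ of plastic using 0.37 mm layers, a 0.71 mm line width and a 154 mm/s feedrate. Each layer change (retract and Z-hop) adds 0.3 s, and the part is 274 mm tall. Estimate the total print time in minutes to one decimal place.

Extrusion cross-section: 0.37 × 0.71 → 0.2627 mm².
Total extruded path = 43100/0.2627 = 164065.5 mm.
Extrusion time = 164065.5 / 154 = 1065.4 s.
Layer count = ceil(274 / 0.37) = 741.
Z-hop total: 741 × 0.3 → 222.3 s.
Total = 1065.4 + 222.3 = 1287.7 s = 21.5 minutes.

21.5 minutes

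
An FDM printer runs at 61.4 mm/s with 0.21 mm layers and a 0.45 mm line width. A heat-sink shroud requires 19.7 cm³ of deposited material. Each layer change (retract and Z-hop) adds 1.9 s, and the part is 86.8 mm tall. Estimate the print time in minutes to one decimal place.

Line area = 0.21 × 0.45 = 0.0945 mm².
Toolpath length = 19.7 cm³ / 0.0945 mm² = 19700 / 0.0945 = 208465.6 mm.
Extrusion time = 208465.6 / 61.4, so 3395.2 s.
Layer count = ceil(86.8 / 0.21) = 414.
Layer-change overhead: 414 × 1.9 → 786.6 s.
Altogether 3395.2 + 786.6 = 4181.8 s, i.e. 69.7 minutes.

69.7 minutes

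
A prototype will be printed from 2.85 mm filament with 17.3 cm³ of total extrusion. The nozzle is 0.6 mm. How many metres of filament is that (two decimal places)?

2.71 m

Cross-section of 2.85 mm filament: π·(2.85/2)² = 6.3794 mm².
L = 17300 mm³ / 6.3794 mm² = 2711.85 mm, i.e. 2.71 m.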